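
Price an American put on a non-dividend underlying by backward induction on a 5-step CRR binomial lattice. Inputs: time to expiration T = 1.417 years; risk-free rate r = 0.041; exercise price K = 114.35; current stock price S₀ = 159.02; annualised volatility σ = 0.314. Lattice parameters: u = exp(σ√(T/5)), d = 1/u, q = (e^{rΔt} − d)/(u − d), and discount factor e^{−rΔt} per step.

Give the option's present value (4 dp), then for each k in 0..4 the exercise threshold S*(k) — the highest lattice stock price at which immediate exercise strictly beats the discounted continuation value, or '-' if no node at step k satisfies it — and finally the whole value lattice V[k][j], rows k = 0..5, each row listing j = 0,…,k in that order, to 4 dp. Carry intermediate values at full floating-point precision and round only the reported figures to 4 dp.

params: Δt=0.28340 u=1.18194 d=0.84607 q=0.49310 e^(-rΔt)=0.98845
t_5 payoffs: 45.4101 18.0418 0.0000 0.0000 0.0000 0.0000
t_4: node(4,0) S=81.4830 payoff=32.8670 vs cont=31.5460 → 32.8670 [stop]  node(4,1) S=113.8307 payoff=0.5193 vs cont=9.0397 → 9.0397 [wait]  node(4,2) S=159.0200 payoff=0.0000 vs cont=0.0000 → 0.0000 [wait]  node(4,3) S=222.1489 payoff=0.0000 vs cont=0.0000 → 0.0000 [wait]  node(4,4) S=310.3391 payoff=0.0000 vs cont=0.0000 → 0.0000 [wait]  ⇒ S*(4)=81.4830
t_3: node(3,0) S=96.3082 payoff=18.0418 vs cont=20.8737 → 20.8737 [wait]  node(3,1) S=134.5413 payoff=0.0000 vs cont=4.5293 → 4.5293 [wait]  node(3,2) S=187.9524 payoff=0.0000 vs cont=0.0000 → 0.0000 [wait]  node(3,3) S=262.5671 payoff=0.0000 vs cont=0.0000 → 0.0000 [wait]  ⇒ S*(3)=-
t_2: node(2,0) S=113.8307 payoff=0.5193 vs cont=12.6662 → 12.6662 [wait]  node(2,1) S=159.0200 payoff=0.0000 vs cont=2.2693 → 2.2693 [wait]  node(2,2) S=222.1489 payoff=0.0000 vs cont=0.0000 → 0.0000 [wait]  ⇒ S*(2)=-
t_1: node(1,0) S=134.5413 payoff=0.0000 vs cont=7.4524 → 7.4524 [wait]  node(1,1) S=187.9524 payoff=0.0000 vs cont=1.1370 → 1.1370 [wait]  ⇒ S*(1)=-
t_0: node(0,0) S=159.0200 payoff=0.0000 vs cont=4.2881 → 4.2881 [wait]  ⇒ S*(0)=-

price = 4.2881
boundary = - - - - 81.4830
tree:
4.2881
7.4524 1.1370
12.6662 2.2693 0.0000
20.8737 4.5293 0.0000 0.0000
32.8670 9.0397 0.0000 0.0000 0.0000
45.4101 18.0418 0.0000 0.0000 0.0000 0.0000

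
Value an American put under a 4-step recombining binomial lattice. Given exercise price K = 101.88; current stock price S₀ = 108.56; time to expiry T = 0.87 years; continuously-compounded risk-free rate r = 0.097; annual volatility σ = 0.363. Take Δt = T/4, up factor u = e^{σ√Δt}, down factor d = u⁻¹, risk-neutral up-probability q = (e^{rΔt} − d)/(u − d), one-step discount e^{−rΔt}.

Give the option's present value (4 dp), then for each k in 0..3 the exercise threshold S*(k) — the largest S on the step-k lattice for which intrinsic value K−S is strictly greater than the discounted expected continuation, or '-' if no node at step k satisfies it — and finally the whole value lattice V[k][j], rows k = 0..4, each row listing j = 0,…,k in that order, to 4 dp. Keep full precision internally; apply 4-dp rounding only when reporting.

price = 7.9864
boundary = - - 77.3793 65.3284
tree:
7.9864
14.2566 2.5362
24.5007 5.4016 0.0000
36.5516 11.5040 0.0000 0.0000
46.7257 24.5007 0.0000 0.0000 0.0000

Δt=0.21750  u=1.18447  d=0.84426  q=0.52045  discount=0.97912
step 4 (expiry): payoffs max(K−S,0) = 46.7257 24.5007 0.0000 0.0000 0.0000
step 3: (k=3,j=0): S=65.3284, (K−S)⁺=36.5516, hold=34.4247 ⇒ V=36.5516 exercise | (k=3,j=1): S=91.6531, (K−S)⁺=10.2269, hold=11.5040 ⇒ V=11.5040 continue | (k=3,j=2): S=128.5856, (K−S)⁺=0.0000, hold=0.0000 ⇒ V=0.0000 continue | (k=3,j=3): S=180.4004, (K−S)⁺=0.0000, hold=0.0000 ⇒ V=0.0000 continue  boundary S*=65.3284
step 2: (k=2,j=0): S=77.3793, (K−S)⁺=24.5007, hold=23.0246 ⇒ V=24.5007 exercise | (k=2,j=1): S=108.5600, (K−S)⁺=0.0000, hold=5.4016 ⇒ V=5.4016 continue | (k=2,j=2): S=152.3053, (K−S)⁺=0.0000, hold=0.0000 ⇒ V=0.0000 continue  boundary S*=77.3793
step 1: (k=1,j=0): S=91.6531, (K−S)⁺=10.2269, hold=14.2566 ⇒ V=14.2566 continue | (k=1,j=1): S=128.5856, (K−S)⁺=0.0000, hold=2.5362 ⇒ V=2.5362 continue  boundary S*=-
step 0: (k=0,j=0): S=108.5600, (K−S)⁺=0.0000, hold=7.9864 ⇒ V=7.9864 continue  boundary S*=-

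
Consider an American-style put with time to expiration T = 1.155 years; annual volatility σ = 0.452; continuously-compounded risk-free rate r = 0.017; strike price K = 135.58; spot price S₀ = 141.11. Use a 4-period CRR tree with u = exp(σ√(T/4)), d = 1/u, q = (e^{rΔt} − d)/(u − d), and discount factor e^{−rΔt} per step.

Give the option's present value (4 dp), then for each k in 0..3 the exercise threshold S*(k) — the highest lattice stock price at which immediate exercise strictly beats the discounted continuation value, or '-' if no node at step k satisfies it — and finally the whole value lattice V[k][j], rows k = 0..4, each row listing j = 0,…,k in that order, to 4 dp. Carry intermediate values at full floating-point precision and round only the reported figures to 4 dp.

Δt=0.28875  u=1.27492  d=0.78436  q=0.44961  discount=0.99510
step 4 (expiry): payoffs max(K−S,0) = 82.1698 48.7657 0.0000 0.0000 0.0000
step 3: (k=3,j=0): S=68.0938, (K−S)⁺=67.4862, hold=66.8223 ⇒ V=67.4862 exercise | (k=3,j=1): S=110.6814, (K−S)⁺=24.8986, hold=26.7089 ⇒ V=26.7089 continue | (k=3,j=2): S=179.9041, (K−S)⁺=0.0000, hold=0.0000 ⇒ V=0.0000 continue | (k=3,j=3): S=292.4204, (K−S)⁺=0.0000, hold=0.0000 ⇒ V=0.0000 continue  boundary S*=68.0938
step 2: (k=2,j=0): S=86.8143, (K−S)⁺=48.7657, hold=48.9117 ⇒ V=48.9117 continue | (k=2,j=1): S=141.1100, (K−S)⁺=0.0000, hold=14.6284 ⇒ V=14.6284 continue | (k=2,j=2): S=229.3636, (K−S)⁺=0.0000, hold=0.0000 ⇒ V=0.0000 continue  boundary S*=-
step 1: (k=1,j=0): S=110.6814, (K−S)⁺=24.8986, hold=33.3337 ⇒ V=33.3337 continue | (k=1,j=1): S=179.9041, (K−S)⁺=0.0000, hold=8.0120 ⇒ V=8.0120 continue  boundary S*=-
step 0: (k=0,j=0): S=141.1100, (K−S)⁺=0.0000, hold=21.8414 ⇒ V=21.8414 continue  boundary S*=-

price = 21.8414
boundary = - - - 68.0938
tree:
21.8414
33.3337 8.0120
48.9117 14.6284 0.0000
67.4862 26.7089 0.0000 0.0000
82.1698 48.7657 0.0000 0.0000 0.0000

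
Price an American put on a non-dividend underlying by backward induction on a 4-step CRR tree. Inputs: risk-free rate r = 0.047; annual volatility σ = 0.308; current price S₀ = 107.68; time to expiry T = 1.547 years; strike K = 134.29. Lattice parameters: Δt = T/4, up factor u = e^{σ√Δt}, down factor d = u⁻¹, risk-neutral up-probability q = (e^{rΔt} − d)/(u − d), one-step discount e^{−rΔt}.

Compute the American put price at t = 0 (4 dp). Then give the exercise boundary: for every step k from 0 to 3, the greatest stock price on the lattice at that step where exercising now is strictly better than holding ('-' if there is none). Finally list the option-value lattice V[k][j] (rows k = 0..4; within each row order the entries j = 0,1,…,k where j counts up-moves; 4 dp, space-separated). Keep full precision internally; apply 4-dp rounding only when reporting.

price = 30.7541
boundary = - 88.9097 73.4113 88.9097
tree:
30.7541
45.3803 17.2478
60.8787 28.7030 6.4188
73.6754 45.3803 13.0692 0.0000
84.2415 60.8787 26.6100 0.0000 0.0000

Δt=0.38675, u=1.21112, d=0.82568, q=0.49985, disc=e^(-rΔt)=0.98199
k=4 terminal: V=max(K-S,0) → 84.2415 60.8787 26.6100 0.0000 0.0000
k=3: j=0 S=60.6146 intr=73.6754 cont=71.2565 V=73.6754[EX]; j=1 S=88.9097 intr=45.3803 cont=42.9613 V=45.3803[EX]; j=2 S=130.4130 intr=3.8770 cont=13.0692 V=13.0692[hold]; j=3 S=191.2903 intr=0.0000 cont=0.0000 V=0.0000[hold]  S*(3)=88.9097
k=2: j=0 S=73.4113 intr=60.8787 cont=58.4597 V=60.8787[EX]; j=1 S=107.6800 intr=26.6100 cont=28.7030 V=28.7030[hold]; j=2 S=157.9454 intr=0.0000 cont=6.4188 V=6.4188[hold]  S*(2)=73.4113
k=1: j=0 S=88.9097 intr=45.3803 cont=43.9887 V=45.3803[EX]; j=1 S=130.4130 intr=3.8770 cont=17.2478 V=17.2478[hold]  S*(1)=88.9097
k=0: j=0 S=107.6800 intr=26.6100 cont=30.7541 V=30.7541[hold]  S*(0)=-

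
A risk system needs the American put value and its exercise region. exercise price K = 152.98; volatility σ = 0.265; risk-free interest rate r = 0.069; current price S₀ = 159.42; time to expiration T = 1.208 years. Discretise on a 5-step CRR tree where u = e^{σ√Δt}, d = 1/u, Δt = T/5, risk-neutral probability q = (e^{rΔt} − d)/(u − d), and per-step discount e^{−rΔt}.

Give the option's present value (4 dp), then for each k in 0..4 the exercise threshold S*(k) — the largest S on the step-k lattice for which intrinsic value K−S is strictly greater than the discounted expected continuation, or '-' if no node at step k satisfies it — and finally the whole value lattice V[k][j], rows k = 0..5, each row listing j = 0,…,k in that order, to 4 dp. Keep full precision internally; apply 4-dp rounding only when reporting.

params: Δt=0.24160 u=1.13912 d=0.87787 q=0.53183 e^(-rΔt)=0.98347
t_5 payoffs: 69.8615 45.1261 13.0297 0.0000 0.0000 0.0000
t_4: node(4,0) S=94.6818 payoff=58.2982 vs cont=55.7691 → 58.2982 [stop]  node(4,1) S=122.8584 payoff=30.1216 vs cont=27.5925 → 30.1216 [stop]  node(4,2) S=159.4200 payoff=0.0000 vs cont=5.9993 → 5.9993 [wait]  node(4,3) S=206.8621 payoff=0.0000 vs cont=0.0000 → 0.0000 [wait]  node(4,4) S=268.4225 payoff=0.0000 vs cont=0.0000 → 0.0000 [wait]  ⇒ S*(4)=122.8584
t_3: node(3,0) S=107.8539 payoff=45.1261 vs cont=42.5970 → 45.1261 [stop]  node(3,1) S=139.9503 payoff=13.0297 vs cont=17.0068 → 17.0068 [wait]  node(3,2) S=181.5983 payoff=0.0000 vs cont=2.7623 → 2.7623 [wait]  node(3,3) S=235.6405 payoff=0.0000 vs cont=0.0000 → 0.0000 [wait]  ⇒ S*(3)=107.8539
t_2: node(2,0) S=122.8584 payoff=30.1216 vs cont=29.6727 → 30.1216 [stop]  node(2,1) S=159.4200 payoff=0.0000 vs cont=9.2753 → 9.2753 [wait]  node(2,2) S=206.8621 payoff=0.0000 vs cont=1.2718 → 1.2718 [wait]  ⇒ S*(2)=122.8584
t_1: node(1,0) S=139.9503 payoff=13.0297 vs cont=18.7203 → 18.7203 [wait]  node(1,1) S=181.5983 payoff=0.0000 vs cont=4.9358 → 4.9358 [wait]  ⇒ S*(1)=-
t_0: node(0,0) S=159.4200 payoff=0.0000 vs cont=11.2010 → 11.2010 [wait]  ⇒ S*(0)=-

price = 11.2010
boundary = - - 122.8584 107.8539 122.8584
tree:
11.2010
18.7203 4.9358
30.1216 9.2753 1.2718
45.1261 17.0068 2.7623 0.0000
58.2982 30.1216 5.9993 0.0000 0.0000
69.8615 45.1261 13.0297 0.0000 0.0000 0.0000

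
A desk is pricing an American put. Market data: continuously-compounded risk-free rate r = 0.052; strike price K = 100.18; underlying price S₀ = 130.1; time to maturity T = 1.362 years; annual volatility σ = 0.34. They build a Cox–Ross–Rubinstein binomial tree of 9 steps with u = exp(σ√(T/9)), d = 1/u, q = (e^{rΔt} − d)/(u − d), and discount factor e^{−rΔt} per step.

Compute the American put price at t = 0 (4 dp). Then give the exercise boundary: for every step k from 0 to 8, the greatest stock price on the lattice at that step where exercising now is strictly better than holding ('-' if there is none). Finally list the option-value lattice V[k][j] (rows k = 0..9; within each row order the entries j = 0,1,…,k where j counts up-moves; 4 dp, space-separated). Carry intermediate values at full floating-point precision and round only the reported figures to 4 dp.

Δt=0.15133, u=1.14141, d=0.87611, q=0.49676, disc=e^(-rΔt)=0.99216
k=9 terminal: V=max(K-S,0) → 60.6162 48.6355 33.0268 12.6915 0.0000 0.0000 0.0000 0.0000 0.0000 0.0000
k=8: j=0 S=45.1586 intr=55.0214 cont=54.2362 V=55.0214[EX]; j=1 S=58.8335 intr=41.3465 cont=40.5613 V=41.3465[EX]; j=2 S=76.6494 intr=23.5306 cont=22.7453 V=23.5306[EX]; j=3 S=99.8603 intr=0.3197 cont=6.3368 V=6.3368[hold]; j=4 S=130.1000 intr=0.0000 cont=0.0000 V=0.0000[hold]; j=5 S=169.4968 intr=0.0000 cont=0.0000 V=0.0000[hold]; j=6 S=220.8238 intr=0.0000 cont=0.0000 V=0.0000[hold]; j=7 S=287.6935 intr=0.0000 cont=0.0000 V=0.0000[hold]; j=8 S=374.8127 intr=0.0000 cont=0.0000 V=0.0000[hold]  S*(8)=76.6494
k=7: j=0 S=51.5445 intr=48.6355 cont=47.8502 V=48.6355[EX]; j=1 S=67.1532 intr=33.0268 cont=32.2416 V=33.0268[EX]; j=2 S=87.4885 intr=12.6915 cont=14.8719 V=14.8719[hold]; j=3 S=113.9817 intr=0.0000 cont=3.1639 V=3.1639[hold]; j=4 S=148.4976 intr=0.0000 cont=0.0000 V=0.0000[hold]; j=5 S=193.4656 intr=0.0000 cont=0.0000 V=0.0000[hold]; j=6 S=252.0507 intr=0.0000 cont=0.0000 V=0.0000[hold]; j=7 S=328.3766 intr=0.0000 cont=0.0000 V=0.0000[hold]  S*(7)=67.1532
k=6: j=0 S=58.8335 intr=41.3465 cont=40.5613 V=41.3465[EX]; j=1 S=76.6494 intr=23.5306 cont=23.8200 V=23.8200[hold]; j=2 S=99.8603 intr=0.3197 cont=8.9849 V=8.9849[hold]; j=3 S=130.1000 intr=0.0000 cont=1.5797 V=1.5797[hold]; j=4 S=169.4968 intr=0.0000 cont=0.0000 V=0.0000[hold]; j=5 S=220.8238 intr=0.0000 cont=0.0000 V=0.0000[hold]; j=6 S=287.6935 intr=0.0000 cont=0.0000 V=0.0000[hold]  S*(6)=58.8335
k=5: j=0 S=67.1532 intr=33.0268 cont=32.3842 V=33.0268[EX]; j=1 S=87.4885 intr=12.6915 cont=16.3215 V=16.3215[hold]; j=2 S=113.9817 intr=0.0000 cont=5.2647 V=5.2647[hold]; j=3 S=148.4976 intr=0.0000 cont=0.7888 V=0.7888[hold]; j=4 S=193.4656 intr=0.0000 cont=0.0000 V=0.0000[hold]; j=5 S=252.0507 intr=0.0000 cont=0.0000 V=0.0000[hold]  S*(5)=67.1532
k=4: j=0 S=76.6494 intr=23.5306 cont=24.5345 V=24.5345[hold]; j=1 S=99.8603 intr=0.3197 cont=10.7441 V=10.7441[hold]; j=2 S=130.1000 intr=0.0000 cont=3.0174 V=3.0174[hold]; j=3 S=169.4968 intr=0.0000 cont=0.3938 V=0.3938[hold]; j=4 S=220.8238 intr=0.0000 cont=0.0000 V=0.0000[hold]  S*(4)=-
k=3: j=0 S=87.4885 intr=12.6915 cont=17.5453 V=17.5453[hold]; j=1 S=113.9817 intr=0.0000 cont=6.8516 V=6.8516[hold]; j=2 S=148.4976 intr=0.0000 cont=1.7007 V=1.7007[hold]; j=3 S=193.4656 intr=0.0000 cont=0.1966 V=0.1966[hold]  S*(3)=-
k=2: j=0 S=99.8603 intr=0.3197 cont=12.1372 V=12.1372[hold]; j=1 S=130.1000 intr=0.0000 cont=4.2592 V=4.2592[hold]; j=2 S=169.4968 intr=0.0000 cont=0.9460 V=0.9460[hold]  S*(2)=-
k=1: j=0 S=113.9817 intr=0.0000 cont=8.1593 V=8.1593[hold]; j=1 S=148.4976 intr=0.0000 cont=2.5929 V=2.5929[hold]  S*(1)=-
k=0: j=0 S=130.1000 intr=0.0000 cont=5.3518 V=5.3518[hold]  S*(0)=-

price = 5.3518
boundary = - - - - - 67.1532 58.8335 67.1532 76.6494
tree:
5.3518
8.1593 2.5929
12.1372 4.2592 0.9460
17.5453 6.8516 1.7007 0.1966
24.5345 10.7441 3.0174 0.3938 0.0000
33.0268 16.3215 5.2647 0.7888 0.0000 0.0000
41.3465 23.8200 8.9849 1.5797 0.0000 0.0000 0.0000
48.6355 33.0268 14.8719 3.1639 0.0000 0.0000 0.0000 0.0000
55.0214 41.3465 23.5306 6.3368 0.0000 0.0000 0.0000 0.0000 0.0000
60.6162 48.6355 33.0268 12.6915 0.0000 0.0000 0.0000 0.0000 0.0000 0.0000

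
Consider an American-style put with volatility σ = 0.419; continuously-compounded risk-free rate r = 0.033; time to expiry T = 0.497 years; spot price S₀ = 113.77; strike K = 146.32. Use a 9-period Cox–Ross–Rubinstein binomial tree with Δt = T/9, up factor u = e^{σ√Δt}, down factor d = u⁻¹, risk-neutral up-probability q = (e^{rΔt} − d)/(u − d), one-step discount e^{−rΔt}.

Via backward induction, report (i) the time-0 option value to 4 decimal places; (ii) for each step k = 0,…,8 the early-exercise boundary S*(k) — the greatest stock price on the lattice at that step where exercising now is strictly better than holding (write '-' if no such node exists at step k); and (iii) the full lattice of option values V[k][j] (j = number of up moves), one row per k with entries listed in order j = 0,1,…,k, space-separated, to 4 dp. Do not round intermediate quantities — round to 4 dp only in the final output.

price = 35.4565
boundary = - - 93.4339 84.6725 93.4339 103.1017 93.4339 103.1017 113.7700
tree:
35.4565
43.9245 26.5855
52.8861 34.5605 18.2054
61.6475 43.4905 25.1950 10.8417
69.5872 52.8861 33.6635 16.2849 5.0946
76.7825 61.6475 43.2183 23.6303 8.5355 1.4549
83.3031 69.5872 52.8861 32.8336 13.9330 2.8283 0.0000
89.2122 76.7825 61.6475 43.2183 21.9147 5.4982 0.0000 0.0000
94.5672 83.3031 69.5872 52.8861 32.5500 10.6883 0.0000 0.0000 0.0000
99.4201 89.2122 76.7825 61.6475 43.2183 20.7779 0.0000 0.0000 0.0000 0.0000

Δt=0.05522, u=1.10347, d=0.90623, q=0.48465, disc=e^(-rΔt)=0.99818
k=9 terminal: V=max(K-S,0) → 99.4201 89.2122 76.7825 61.6475 43.2183 20.7779 0.0000 0.0000 0.0000 0.0000
k=8: j=0 S=51.7528 intr=94.5672 cont=94.3008 V=94.5672[EX]; j=1 S=63.0169 intr=83.3031 cont=83.0366 V=83.3031[EX]; j=2 S=76.7328 intr=69.5872 cont=69.3208 V=69.5872[EX]; j=3 S=93.4339 intr=52.8861 cont=52.6197 V=52.8861[EX]; j=4 S=113.7700 intr=32.5500 cont=32.2836 V=32.5500[EX]; j=5 S=138.5324 intr=7.7876 cont=10.6883 V=10.6883[hold]; j=6 S=168.6843 intr=0.0000 cont=0.0000 V=0.0000[hold]; j=7 S=205.3989 intr=0.0000 cont=0.0000 V=0.0000[hold]; j=8 S=250.1046 intr=0.0000 cont=0.0000 V=0.0000[hold]  S*(8)=113.7700
k=7: j=0 S=57.1078 intr=89.2122 cont=88.9458 V=89.2122[EX]; j=1 S=69.5375 intr=76.7825 cont=76.5161 V=76.7825[EX]; j=2 S=84.6725 intr=61.6475 cont=61.3811 V=61.6475[EX]; j=3 S=103.1017 intr=43.2183 cont=42.9519 V=43.2183[EX]; j=4 S=125.5421 intr=20.7779 cont=21.9147 V=21.9147[hold]; j=5 S=152.8667 intr=0.0000 cont=5.4982 V=5.4982[hold]; j=6 S=186.1386 intr=0.0000 cont=0.0000 V=0.0000[hold]; j=7 S=226.6522 intr=0.0000 cont=0.0000 V=0.0000[hold]  S*(7)=103.1017
k=6: j=0 S=63.0169 intr=83.3031 cont=83.0366 V=83.3031[EX]; j=1 S=76.7328 intr=69.5872 cont=69.3208 V=69.5872[EX]; j=2 S=93.4339 intr=52.8861 cont=52.6197 V=52.8861[EX]; j=3 S=113.7700 intr=32.5500 cont=32.8336 V=32.8336[hold]; j=4 S=138.5324 intr=7.7876 cont=13.9330 V=13.9330[hold]; j=5 S=168.6843 intr=0.0000 cont=2.8283 V=2.8283[hold]; j=6 S=205.3989 intr=0.0000 cont=0.0000 V=0.0000[hold]  S*(6)=93.4339
k=5: j=0 S=69.5375 intr=76.7825 cont=76.5161 V=76.7825[EX]; j=1 S=84.6725 intr=61.6475 cont=61.3811 V=61.6475[EX]; j=2 S=103.1017 intr=43.2183 cont=43.0890 V=43.2183[EX]; j=3 S=125.5421 intr=20.7779 cont=23.6303 V=23.6303[hold]; j=4 S=152.8667 intr=0.0000 cont=8.5355 V=8.5355[hold]; j=5 S=186.1386 intr=0.0000 cont=1.4549 V=1.4549[hold]  S*(5)=103.1017
k=4: j=0 S=76.7328 intr=69.5872 cont=69.3208 V=69.5872[EX]; j=1 S=93.4339 intr=52.8861 cont=52.6197 V=52.8861[EX]; j=2 S=113.7700 intr=32.5500 cont=33.6635 V=33.6635[hold]; j=3 S=138.5324 intr=7.7876 cont=16.2849 V=16.2849[hold]; j=4 S=168.6843 intr=0.0000 cont=5.0946 V=5.0946[hold]  S*(4)=93.4339
k=3: j=0 S=84.6725 intr=61.6475 cont=61.3811 V=61.6475[EX]; j=1 S=103.1017 intr=43.2183 cont=43.4905 V=43.4905[hold]; j=2 S=125.5421 intr=20.7779 cont=25.1950 V=25.1950[hold]; j=3 S=152.8667 intr=0.0000 cont=10.8417 V=10.8417[hold]  S*(3)=84.6725
k=2: j=0 S=93.4339 intr=52.8861 cont=52.7515 V=52.8861[EX]; j=1 S=113.7700 intr=32.5500 cont=34.5605 V=34.5605[hold]; j=2 S=138.5324 intr=7.7876 cont=18.2054 V=18.2054[hold]  S*(2)=93.4339
k=1: j=0 S=103.1017 intr=43.2183 cont=43.9245 V=43.9245[hold]; j=1 S=125.5421 intr=20.7779 cont=26.5855 V=26.5855[hold]  S*(1)=-
k=0: j=0 S=113.7700 intr=32.5500 cont=35.4565 V=35.4565[hold]  S*(0)=-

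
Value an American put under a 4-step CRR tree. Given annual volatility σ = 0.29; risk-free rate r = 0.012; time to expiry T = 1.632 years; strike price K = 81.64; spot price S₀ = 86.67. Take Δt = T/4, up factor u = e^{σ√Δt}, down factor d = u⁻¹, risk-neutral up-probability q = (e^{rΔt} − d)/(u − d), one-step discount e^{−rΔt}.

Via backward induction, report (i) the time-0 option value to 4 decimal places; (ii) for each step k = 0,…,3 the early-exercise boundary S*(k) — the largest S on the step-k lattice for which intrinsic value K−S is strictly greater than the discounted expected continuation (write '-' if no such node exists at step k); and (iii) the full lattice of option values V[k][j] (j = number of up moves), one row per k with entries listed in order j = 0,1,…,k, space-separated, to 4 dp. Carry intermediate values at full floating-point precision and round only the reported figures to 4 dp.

price = 9.2986
boundary = - - - 49.7195
tree:
9.2986
14.6808 3.2533
22.3047 6.1336 0.0000
31.9205 11.5641 0.0000 0.0000
40.3277 21.8024 0.0000 0.0000 0.0000

params: Δt=0.40800 u=1.20350 d=0.83091 q=0.46700 e^(-rΔt)=0.99512
t_4 payoffs: 40.3277 21.8024 0.0000 0.0000 0.0000
t_3: node(3,0) S=49.7195 payoff=31.9205 vs cont=31.5218 → 31.9205 [stop]  node(3,1) S=72.0147 payoff=9.6253 vs cont=11.5641 → 11.5641 [wait]  node(3,2) S=104.3077 payoff=0.0000 vs cont=0.0000 → 0.0000 [wait]  node(3,3) S=151.0815 payoff=0.0000 vs cont=0.0000 → 0.0000 [wait]  ⇒ S*(3)=49.7195
t_2: node(2,0) S=59.8376 payoff=21.8024 vs cont=22.3047 → 22.3047 [wait]  node(2,1) S=86.6700 payoff=0.0000 vs cont=6.1336 → 6.1336 [wait]  node(2,2) S=125.5347 payoff=0.0000 vs cont=0.0000 → 0.0000 [wait]  ⇒ S*(2)=-
t_1: node(1,0) S=72.0147 payoff=9.6253 vs cont=14.6808 → 14.6808 [wait]  node(1,1) S=104.3077 payoff=0.0000 vs cont=3.2533 → 3.2533 [wait]  ⇒ S*(1)=-
t_0: node(0,0) S=86.6700 payoff=0.0000 vs cont=9.2986 → 9.2986 [wait]  ⇒ S*(0)=-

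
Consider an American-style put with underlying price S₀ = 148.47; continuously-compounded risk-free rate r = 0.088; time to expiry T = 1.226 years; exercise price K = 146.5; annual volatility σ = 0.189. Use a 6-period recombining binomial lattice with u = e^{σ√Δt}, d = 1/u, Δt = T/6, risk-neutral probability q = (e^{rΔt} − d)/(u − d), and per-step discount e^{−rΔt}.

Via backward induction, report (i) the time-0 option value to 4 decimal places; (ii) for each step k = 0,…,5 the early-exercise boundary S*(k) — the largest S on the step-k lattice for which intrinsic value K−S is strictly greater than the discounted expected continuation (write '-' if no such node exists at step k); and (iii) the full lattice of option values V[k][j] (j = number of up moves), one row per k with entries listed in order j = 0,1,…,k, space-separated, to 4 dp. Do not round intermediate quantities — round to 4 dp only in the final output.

params: Δt=0.20433 u=1.08919 d=0.91811 q=0.58471 e^(-rΔt)=0.98218
t_6 payoffs: 57.5764 41.0068 21.3498 0.0000 0.0000 0.0000 0.0000
t_5: node(5,0) S=96.8547 payoff=49.6453 vs cont=47.0345 → 49.6453 [stop]  node(5,1) S=114.9021 payoff=31.5979 vs cont=28.9872 → 31.5979 [stop]  node(5,2) S=136.3123 payoff=10.1877 vs cont=8.7083 → 10.1877 [stop]  node(5,3) S=161.7120 payoff=0.0000 vs cont=0.0000 → 0.0000 [wait]  node(5,4) S=191.8445 payoff=0.0000 vs cont=0.0000 → 0.0000 [wait]  node(5,5) S=227.5918 payoff=0.0000 vs cont=0.0000 → 0.0000 [wait]  ⇒ S*(5)=136.3123
t_4: node(4,0) S=105.4932 payoff=41.0068 vs cont=38.3961 → 41.0068 [stop]  node(4,1) S=125.1502 payoff=21.3498 vs cont=18.7391 → 21.3498 [stop]  node(4,2) S=148.4700 payoff=0.0000 vs cont=4.1554 → 4.1554 [wait]  node(4,3) S=176.1351 payoff=0.0000 vs cont=0.0000 → 0.0000 [wait]  node(4,4) S=208.9551 payoff=0.0000 vs cont=0.0000 → 0.0000 [wait]  ⇒ S*(4)=125.1502
t_3: node(3,0) S=114.9021 payoff=31.5979 vs cont=28.9872 → 31.5979 [stop]  node(3,1) S=136.3123 payoff=10.1877 vs cont=11.0947 → 11.0947 [wait]  node(3,2) S=161.7120 payoff=0.0000 vs cont=1.6949 → 1.6949 [wait]  node(3,3) S=191.8445 payoff=0.0000 vs cont=0.0000 → 0.0000 [wait]  ⇒ S*(3)=114.9021
t_2: node(2,0) S=125.1502 payoff=21.3498 vs cont=19.2600 → 21.3498 [stop]  node(2,1) S=148.4700 payoff=0.0000 vs cont=5.4988 → 5.4988 [wait]  node(2,2) S=176.1351 payoff=0.0000 vs cont=0.6913 → 0.6913 [wait]  ⇒ S*(2)=125.1502
t_1: node(1,0) S=136.3123 payoff=10.1877 vs cont=11.8662 → 11.8662 [wait]  node(1,1) S=161.7120 payoff=0.0000 vs cont=2.6399 → 2.6399 [wait]  ⇒ S*(1)=-
t_0: node(0,0) S=148.4700 payoff=0.0000 vs cont=6.3562 → 6.3562 [wait]  ⇒ S*(0)=-

price = 6.3562
boundary = - - 125.1502 114.9021 125.1502 136.3123
tree:
6.3562
11.8662 2.6399
21.3498 5.4988 0.6913
31.5979 11.0947 1.6949 0.0000
41.0068 21.3498 4.1554 0.0000 0.0000
49.6453 31.5979 10.1877 0.0000 0.0000 0.0000
57.5764 41.0068 21.3498 0.0000 0.0000 0.0000 0.0000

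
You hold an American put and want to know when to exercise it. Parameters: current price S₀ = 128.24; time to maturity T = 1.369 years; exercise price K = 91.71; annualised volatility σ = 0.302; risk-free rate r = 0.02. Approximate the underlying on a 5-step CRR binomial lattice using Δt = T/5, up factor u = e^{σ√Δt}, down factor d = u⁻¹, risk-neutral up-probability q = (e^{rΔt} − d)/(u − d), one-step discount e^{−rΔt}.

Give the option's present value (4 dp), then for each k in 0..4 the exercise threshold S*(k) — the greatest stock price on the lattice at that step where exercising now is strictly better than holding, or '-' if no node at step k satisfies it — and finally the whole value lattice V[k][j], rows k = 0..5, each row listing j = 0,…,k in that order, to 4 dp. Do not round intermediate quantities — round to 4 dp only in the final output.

price = 3.3553
boundary = - - - - 68.1565
tree:
3.3553
5.6707 0.8642
9.3973 1.6642 0.0000
15.1639 3.2048 0.0000 0.0000
23.5535 6.1718 0.0000 0.0000 0.0000
33.5160 11.8855 0.0000 0.0000 0.0000 0.0000

Δt=0.27380  u=1.17119  d=0.85383  q=0.47788  discount=0.99454
step 5 (expiry): payoffs max(K−S,0) = 33.5160 11.8855 0.0000 0.0000 0.0000 0.0000
step 4: (k=4,j=0): S=68.1565, (K−S)⁺=23.5535, hold=23.0527 ⇒ V=23.5535 exercise | (k=4,j=1): S=93.4901, (K−S)⁺=0.0000, hold=6.1718 ⇒ V=6.1718 continue | (k=4,j=2): S=128.2400, (K−S)⁺=0.0000, hold=0.0000 ⇒ V=0.0000 continue | (k=4,j=3): S=175.9064, (K−S)⁺=0.0000, hold=0.0000 ⇒ V=0.0000 continue | (k=4,j=4): S=241.2902, (K−S)⁺=0.0000, hold=0.0000 ⇒ V=0.0000 continue  boundary S*=68.1565
step 3: (k=3,j=0): S=79.8245, (K−S)⁺=11.8855, hold=15.1639 ⇒ V=15.1639 continue | (k=3,j=1): S=109.4950, (K−S)⁺=0.0000, hold=3.2048 ⇒ V=3.2048 continue | (k=3,j=2): S=150.1940, (K−S)⁺=0.0000, hold=0.0000 ⇒ V=0.0000 continue | (k=3,j=3): S=206.0206, (K−S)⁺=0.0000, hold=0.0000 ⇒ V=0.0000 continue  boundary S*=-
step 2: (k=2,j=0): S=93.4901, (K−S)⁺=0.0000, hold=9.3973 ⇒ V=9.3973 continue | (k=2,j=1): S=128.2400, (K−S)⁺=0.0000, hold=1.6642 ⇒ V=1.6642 continue | (k=2,j=2): S=175.9064, (K−S)⁺=0.0000, hold=0.0000 ⇒ V=0.0000 continue  boundary S*=-
step 1: (k=1,j=0): S=109.4950, (K−S)⁺=0.0000, hold=5.6707 ⇒ V=5.6707 continue | (k=1,j=1): S=150.1940, (K−S)⁺=0.0000, hold=0.8642 ⇒ V=0.8642 continue  boundary S*=-
step 0: (k=0,j=0): S=128.2400, (K−S)⁺=0.0000, hold=3.3553 ⇒ V=3.3553 continue  boundary S*=-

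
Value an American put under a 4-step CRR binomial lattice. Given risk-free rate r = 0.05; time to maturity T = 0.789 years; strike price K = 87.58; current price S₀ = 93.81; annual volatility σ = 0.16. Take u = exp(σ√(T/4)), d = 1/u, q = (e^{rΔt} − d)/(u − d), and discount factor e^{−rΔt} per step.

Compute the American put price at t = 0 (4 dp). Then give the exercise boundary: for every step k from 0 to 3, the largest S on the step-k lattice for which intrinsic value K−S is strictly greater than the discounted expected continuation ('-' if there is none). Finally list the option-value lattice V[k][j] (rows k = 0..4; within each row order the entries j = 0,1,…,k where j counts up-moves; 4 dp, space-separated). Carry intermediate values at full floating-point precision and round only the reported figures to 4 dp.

price = 1.9165
boundary = - - - 75.7994
tree:
1.9165
3.6527 0.5414
6.7298 1.2202 0.0000
11.7806 2.7501 0.0000 0.0000
16.9801 6.1983 0.0000 0.0000 0.0000

Δt=0.19725  u=1.07365  d=0.93141  q=0.55192  discount=0.99019
step 4 (expiry): payoffs max(K−S,0) = 16.9801 6.1983 0.0000 0.0000 0.0000
step 3: (k=3,j=0): S=75.7994, (K−S)⁺=11.7806, hold=10.9211 ⇒ V=11.7806 exercise | (k=3,j=1): S=87.3752, (K−S)⁺=0.2048, hold=2.7501 ⇒ V=2.7501 continue | (k=3,j=2): S=100.7188, (K−S)⁺=0.0000, hold=0.0000 ⇒ V=0.0000 continue | (k=3,j=3): S=116.1001, (K−S)⁺=0.0000, hold=0.0000 ⇒ V=0.0000 continue  boundary S*=75.7994
step 2: (k=2,j=0): S=81.3817, (K−S)⁺=6.1983, hold=6.7298 ⇒ V=6.7298 continue | (k=2,j=1): S=93.8100, (K−S)⁺=0.0000, hold=1.2202 ⇒ V=1.2202 continue | (k=2,j=2): S=108.1363, (K−S)⁺=0.0000, hold=0.0000 ⇒ V=0.0000 continue  boundary S*=-
step 1: (k=1,j=0): S=87.3752, (K−S)⁺=0.2048, hold=3.6527 ⇒ V=3.6527 continue | (k=1,j=1): S=100.7188, (K−S)⁺=0.0000, hold=0.5414 ⇒ V=0.5414 continue  boundary S*=-
step 0: (k=0,j=0): S=93.8100, (K−S)⁺=0.0000, hold=1.9165 ⇒ V=1.9165 continue  boundary S*=-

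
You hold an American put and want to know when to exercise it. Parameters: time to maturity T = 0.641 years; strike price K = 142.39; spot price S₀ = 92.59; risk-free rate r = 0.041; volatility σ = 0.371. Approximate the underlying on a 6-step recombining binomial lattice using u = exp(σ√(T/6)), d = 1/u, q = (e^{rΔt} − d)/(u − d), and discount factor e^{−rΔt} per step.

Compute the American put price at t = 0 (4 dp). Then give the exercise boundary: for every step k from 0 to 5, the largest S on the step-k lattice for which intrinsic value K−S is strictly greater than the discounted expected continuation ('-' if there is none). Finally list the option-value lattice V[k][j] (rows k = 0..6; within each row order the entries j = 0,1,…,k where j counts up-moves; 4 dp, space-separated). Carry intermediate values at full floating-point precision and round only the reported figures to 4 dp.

price = 49.8000
boundary = 92.5900 82.0163 92.5900 104.5268 92.5900 104.5268
tree:
49.8000
60.3737 38.5504
69.7398 49.8000 27.0839
78.0364 60.3737 37.8632 16.0083
85.3855 69.7398 49.8000 25.3497 6.3428
91.8953 78.0364 60.3737 37.8632 12.4372 0.0000
97.6618 85.3855 69.7398 49.8000 24.3874 0.0000 0.0000

Δt=0.10683, u=1.12892, d=0.88580, q=0.48778, disc=e^(-rΔt)=0.99563
k=6 terminal: V=max(K-S,0) → 97.6618 85.3855 69.7398 49.8000 24.3874 0.0000 0.0000
k=5: j=0 S=50.4947 intr=91.8953 cont=91.2730 V=91.8953[EX]; j=1 S=64.3536 intr=78.0364 cont=77.4141 V=78.0364[EX]; j=2 S=82.0163 intr=60.3737 cont=59.7513 V=60.3737[EX]; j=3 S=104.5268 intr=37.8632 cont=37.2408 V=37.8632[EX]; j=4 S=133.2157 intr=9.1743 cont=12.4372 V=12.4372[hold]; j=5 S=169.7785 intr=0.0000 cont=0.0000 V=0.0000[hold]  S*(5)=104.5268
k=4: j=0 S=57.0045 intr=85.3855 cont=84.7632 V=85.3855[EX]; j=1 S=72.6502 intr=69.7398 cont=69.1175 V=69.7398[EX]; j=2 S=92.5900 intr=49.8000 cont=49.1777 V=49.8000[EX]; j=3 S=118.0026 intr=24.3874 cont=25.3497 V=25.3497[hold]; j=4 S=150.3900 intr=0.0000 cont=6.3428 V=6.3428[hold]  S*(4)=92.5900
k=3: j=0 S=64.3536 intr=78.0364 cont=77.4141 V=78.0364[EX]; j=1 S=82.0163 intr=60.3737 cont=59.7513 V=60.3737[EX]; j=2 S=104.5268 intr=37.8632 cont=37.7081 V=37.8632[EX]; j=3 S=133.2157 intr=9.1743 cont=16.0083 V=16.0083[hold]  S*(3)=104.5268
k=2: j=0 S=72.6502 intr=69.7398 cont=69.1175 V=69.7398[EX]; j=1 S=92.5900 intr=49.8000 cont=49.1777 V=49.8000[EX]; j=2 S=118.0026 intr=24.3874 cont=27.0839 V=27.0839[hold]  S*(2)=92.5900
k=1: j=0 S=82.0163 intr=60.3737 cont=59.7513 V=60.3737[EX]; j=1 S=104.5268 intr=37.8632 cont=38.5504 V=38.5504[hold]  S*(1)=82.0163
k=0: j=0 S=92.5900 intr=49.8000 cont=49.5114 V=49.8000[EX]  S*(0)=92.5900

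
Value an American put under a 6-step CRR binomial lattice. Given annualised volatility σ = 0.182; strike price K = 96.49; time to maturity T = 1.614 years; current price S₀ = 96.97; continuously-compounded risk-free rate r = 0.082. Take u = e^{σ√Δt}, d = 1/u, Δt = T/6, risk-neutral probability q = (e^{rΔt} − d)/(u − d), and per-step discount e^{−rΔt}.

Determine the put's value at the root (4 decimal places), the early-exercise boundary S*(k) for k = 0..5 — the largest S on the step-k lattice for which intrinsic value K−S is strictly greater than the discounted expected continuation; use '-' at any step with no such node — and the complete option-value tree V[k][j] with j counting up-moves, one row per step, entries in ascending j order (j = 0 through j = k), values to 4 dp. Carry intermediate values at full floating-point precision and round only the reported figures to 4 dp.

price = 4.5990
boundary = - - 80.2874 73.0554 80.2874 88.2353
tree:
4.5990
8.7903 1.9114
16.2026 4.0618 0.5156
23.4346 8.3330 1.2995 0.0000
30.0152 16.2026 3.2752 0.0000 0.0000
36.0030 23.4346 8.2547 0.0000 0.0000 0.0000
41.4515 30.0152 16.2026 0.0000 0.0000 0.0000 0.0000

Δt=0.26900  u=1.09899  d=0.90992  q=0.59438  discount=0.97818
step 6 (expiry): payoffs max(K−S,0) = 41.4515 30.0152 16.2026 0.0000 0.0000 0.0000 0.0000
step 5: (k=5,j=0): S=60.4870, (K−S)⁺=36.0030, hold=33.8979 ⇒ V=36.0030 exercise | (k=5,j=1): S=73.0554, (K−S)⁺=23.4346, hold=21.3296 ⇒ V=23.4346 exercise | (k=5,j=2): S=88.2353, (K−S)⁺=8.2547, hold=6.4287 ⇒ V=8.2547 exercise | (k=5,j=3): S=106.5694, (K−S)⁺=0.0000, hold=0.0000 ⇒ V=0.0000 continue | (k=5,j=4): S=128.7131, (K−S)⁺=0.0000, hold=0.0000 ⇒ V=0.0000 continue | (k=5,j=5): S=155.4579, (K−S)⁺=0.0000, hold=0.0000 ⇒ V=0.0000 continue  boundary S*=88.2353
step 4: (k=4,j=0): S=66.4748, (K−S)⁺=30.0152, hold=27.9101 ⇒ V=30.0152 exercise | (k=4,j=1): S=80.2874, (K−S)⁺=16.2026, hold=14.0976 ⇒ V=16.2026 exercise | (k=4,j=2): S=96.9700, (K−S)⁺=0.0000, hold=3.2752 ⇒ V=3.2752 continue | (k=4,j=3): S=117.1191, (K−S)⁺=0.0000, hold=0.0000 ⇒ V=0.0000 continue | (k=4,j=4): S=141.4548, (K−S)⁺=0.0000, hold=0.0000 ⇒ V=0.0000 continue  boundary S*=80.2874
step 3: (k=3,j=0): S=73.0554, (K−S)⁺=23.4346, hold=21.3296 ⇒ V=23.4346 exercise | (k=3,j=1): S=88.2353, (K−S)⁺=8.2547, hold=8.3330 ⇒ V=8.3330 continue | (k=3,j=2): S=106.5694, (K−S)⁺=0.0000, hold=1.2995 ⇒ V=1.2995 continue | (k=3,j=3): S=128.7131, (K−S)⁺=0.0000, hold=0.0000 ⇒ V=0.0000 continue  boundary S*=73.0554
step 2: (k=2,j=0): S=80.2874, (K−S)⁺=16.2026, hold=14.1431 ⇒ V=16.2026 exercise | (k=2,j=1): S=96.9700, (K−S)⁺=0.0000, hold=4.0618 ⇒ V=4.0618 continue | (k=2,j=2): S=117.1191, (K−S)⁺=0.0000, hold=0.5156 ⇒ V=0.5156 continue  boundary S*=80.2874
step 1: (k=1,j=0): S=88.2353, (K−S)⁺=8.2547, hold=8.7903 ⇒ V=8.7903 continue | (k=1,j=1): S=106.5694, (K−S)⁺=0.0000, hold=1.9114 ⇒ V=1.9114 continue  boundary S*=-
step 0: (k=0,j=0): S=96.9700, (K−S)⁺=0.0000, hold=4.5990 ⇒ V=4.5990 continue  boundary S*=-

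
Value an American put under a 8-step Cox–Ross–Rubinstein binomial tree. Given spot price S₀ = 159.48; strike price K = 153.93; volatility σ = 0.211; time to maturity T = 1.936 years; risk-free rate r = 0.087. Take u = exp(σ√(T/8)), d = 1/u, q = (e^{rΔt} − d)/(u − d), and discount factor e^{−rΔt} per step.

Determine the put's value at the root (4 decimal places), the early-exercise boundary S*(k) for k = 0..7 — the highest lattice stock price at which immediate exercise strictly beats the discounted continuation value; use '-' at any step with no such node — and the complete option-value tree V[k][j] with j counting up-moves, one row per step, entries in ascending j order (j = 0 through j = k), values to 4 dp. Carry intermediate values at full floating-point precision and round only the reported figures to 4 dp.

price = 8.0559
boundary = - - 129.5830 116.8071 129.5830 116.8071 129.5830 143.7564
tree:
8.0559
14.2225 3.8211
24.3470 7.3065 1.4006
37.1229 13.5781 2.9668 0.3012
48.6393 24.3470 6.1647 0.7260 0.0000
59.0202 37.1229 12.4805 1.7504 0.0000 0.0000
68.3776 48.6393 24.3470 4.2199 0.0000 0.0000 0.0000
76.8125 59.0202 37.1229 10.1736 0.0000 0.0000 0.0000 0.0000
84.4157 68.3776 48.6393 24.3470 0.0000 0.0000 0.0000 0.0000 0.0000

Δt=0.24200, u=1.10938, d=0.90141, q=0.57638, disc=e^(-rΔt)=0.97917
k=8 terminal: V=max(K-S,0) → 84.4157 68.3776 48.6393 24.3470 0.0000 0.0000 0.0000 0.0000 0.0000
k=7: j=0 S=77.1175 intr=76.8125 cont=73.6055 V=76.8125[EX]; j=1 S=94.9098 intr=59.0202 cont=55.8132 V=59.0202[EX]; j=2 S=116.8071 intr=37.1229 cont=33.9160 V=37.1229[EX]; j=3 S=143.7564 intr=10.1736 cont=10.0989 V=10.1736[EX]; j=4 S=176.9234 intr=0.0000 cont=0.0000 V=0.0000[hold]; j=5 S=217.7425 intr=0.0000 cont=0.0000 V=0.0000[hold]; j=6 S=267.9793 intr=0.0000 cont=0.0000 V=0.0000[hold]; j=7 S=329.8066 intr=0.0000 cont=0.0000 V=0.0000[hold]  S*(7)=143.7564
k=6: j=0 S=85.5524 intr=68.3776 cont=65.1707 V=68.3776[EX]; j=1 S=105.2907 intr=48.6393 cont=45.4323 V=48.6393[EX]; j=2 S=129.5830 intr=24.3470 cont=21.1400 V=24.3470[EX]; j=3 S=159.4800 intr=0.0000 cont=4.2199 V=4.2199[hold]; j=4 S=196.2747 intr=0.0000 cont=0.0000 V=0.0000[hold]; j=5 S=241.5585 intr=0.0000 cont=0.0000 V=0.0000[hold]; j=6 S=297.2900 intr=0.0000 cont=0.0000 V=0.0000[hold]  S*(6)=129.5830
k=5: j=0 S=94.9098 intr=59.0202 cont=55.8132 V=59.0202[EX]; j=1 S=116.8071 intr=37.1229 cont=33.9160 V=37.1229[EX]; j=2 S=143.7564 intr=10.1736 cont=12.4805 V=12.4805[hold]; j=3 S=176.9234 intr=0.0000 cont=1.7504 V=1.7504[hold]; j=4 S=217.7425 intr=0.0000 cont=0.0000 V=0.0000[hold]; j=5 S=267.9793 intr=0.0000 cont=0.0000 V=0.0000[hold]  S*(5)=116.8071
k=4: j=0 S=105.2907 intr=48.6393 cont=45.4323 V=48.6393[EX]; j=1 S=129.5830 intr=24.3470 cont=22.4420 V=24.3470[EX]; j=2 S=159.4800 intr=0.0000 cont=6.1647 V=6.1647[hold]; j=3 S=196.2747 intr=0.0000 cont=0.7260 V=0.7260[hold]; j=4 S=241.5585 intr=0.0000 cont=0.0000 V=0.0000[hold]  S*(4)=129.5830
k=3: j=0 S=116.8071 intr=37.1229 cont=33.9160 V=37.1229[EX]; j=1 S=143.7564 intr=10.1736 cont=13.5781 V=13.5781[hold]; j=2 S=176.9234 intr=0.0000 cont=2.9668 V=2.9668[hold]; j=3 S=217.7425 intr=0.0000 cont=0.3012 V=0.3012[hold]  S*(3)=116.8071
k=2: j=0 S=129.5830 intr=24.3470 cont=23.0614 V=24.3470[EX]; j=1 S=159.4800 intr=0.0000 cont=7.3065 V=7.3065[hold]; j=2 S=196.2747 intr=0.0000 cont=1.4006 V=1.4006[hold]  S*(2)=129.5830
k=1: j=0 S=143.7564 intr=10.1736 cont=14.2225 V=14.2225[hold]; j=1 S=176.9234 intr=0.0000 cont=3.8211 V=3.8211[hold]  S*(1)=-
k=0: j=0 S=159.4800 intr=0.0000 cont=8.0559 V=8.0559[hold]  S*(0)=-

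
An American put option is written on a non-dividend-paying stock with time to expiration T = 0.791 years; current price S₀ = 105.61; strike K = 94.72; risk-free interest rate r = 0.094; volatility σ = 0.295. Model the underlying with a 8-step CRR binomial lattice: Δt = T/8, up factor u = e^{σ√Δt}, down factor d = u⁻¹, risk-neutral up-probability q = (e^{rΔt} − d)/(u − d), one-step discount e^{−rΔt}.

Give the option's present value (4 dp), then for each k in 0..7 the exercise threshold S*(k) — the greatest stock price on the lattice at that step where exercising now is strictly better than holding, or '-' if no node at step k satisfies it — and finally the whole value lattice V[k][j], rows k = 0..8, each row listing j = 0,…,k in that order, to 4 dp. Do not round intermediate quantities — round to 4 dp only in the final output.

price = 4.1230
boundary = - - - - 72.8723 79.9555 72.8723 79.9555
tree:
4.1230
6.5585 2.0108
10.1408 3.4605 0.7457
15.1701 5.8081 1.4155 0.1579
21.8477 9.4476 2.6455 0.3370 0.0000
28.3033 14.7645 4.8446 0.7193 0.0000 0.0000
34.1871 21.8477 8.6287 1.5351 0.0000 0.0000 0.0000
39.5496 28.3033 14.7645 3.2764 0.0000 0.0000 0.0000 0.0000
44.4371 34.1871 21.8477 6.9929 0.0000 0.0000 0.0000 0.0000 0.0000

params: Δt=0.09888 u=1.09720 d=0.91141 q=0.52709 e^(-rΔt)=0.99075
t_8 payoffs: 44.4371 34.1871 21.8477 6.9929 0.0000 0.0000 0.0000 0.0000 0.0000
t_7: node(7,0) S=55.1704 payoff=39.5496 vs cont=38.6733 → 39.5496 [stop]  node(7,1) S=66.4167 payoff=28.3033 vs cont=27.4270 → 28.3033 [stop]  node(7,2) S=79.9555 payoff=14.7645 vs cont=13.8882 → 14.7645 [stop]  node(7,3) S=96.2542 payoff=0.0000 vs cont=3.2764 → 3.2764 [wait]  node(7,4) S=115.8752 payoff=0.0000 vs cont=0.0000 → 0.0000 [wait]  node(7,5) S=139.4960 payoff=0.0000 vs cont=0.0000 → 0.0000 [wait]  node(7,6) S=167.9318 payoff=0.0000 vs cont=0.0000 → 0.0000 [wait]  node(7,7) S=202.1641 payoff=0.0000 vs cont=0.0000 → 0.0000 [wait]  ⇒ S*(7)=79.9555
t_6: node(6,0) S=60.5329 payoff=34.1871 vs cont=33.3108 → 34.1871 [stop]  node(6,1) S=72.8723 payoff=21.8477 vs cont=20.9714 → 21.8477 [stop]  node(6,2) S=87.7271 payoff=6.9929 vs cont=8.6287 → 8.6287 [wait]  node(6,3) S=105.6100 payoff=0.0000 vs cont=1.5351 → 1.5351 [wait]  node(6,4) S=127.1382 payoff=0.0000 vs cont=0.0000 → 0.0000 [wait]  node(6,5) S=153.0549 payoff=0.0000 vs cont=0.0000 → 0.0000 [wait]  node(6,6) S=184.2547 payoff=0.0000 vs cont=0.0000 → 0.0000 [wait]  ⇒ S*(6)=72.8723
t_5: node(5,0) S=66.4167 payoff=28.3033 vs cont=27.4270 → 28.3033 [stop]  node(5,1) S=79.9555 payoff=14.7645 vs cont=14.7425 → 14.7645 [stop]  node(5,2) S=96.2542 payoff=0.0000 vs cont=4.8446 → 4.8446 [wait]  node(5,3) S=115.8752 payoff=0.0000 vs cont=0.7193 → 0.7193 [wait]  node(5,4) S=139.4960 payoff=0.0000 vs cont=0.0000 → 0.0000 [wait]  node(5,5) S=167.9318 payoff=0.0000 vs cont=0.0000 → 0.0000 [wait]  ⇒ S*(5)=79.9555
t_4: node(4,0) S=72.8723 payoff=21.8477 vs cont=20.9714 → 21.8477 [stop]  node(4,1) S=87.7271 payoff=6.9929 vs cont=9.4476 → 9.4476 [wait]  node(4,2) S=105.6100 payoff=0.0000 vs cont=2.6455 → 2.6455 [wait]  node(4,3) S=127.1382 payoff=0.0000 vs cont=0.3370 → 0.3370 [wait]  node(4,4) S=153.0549 payoff=0.0000 vs cont=0.0000 → 0.0000 [wait]  ⇒ S*(4)=72.8723
t_3: node(3,0) S=79.9555 payoff=14.7645 vs cont=15.1701 → 15.1701 [wait]  node(3,1) S=96.2542 payoff=0.0000 vs cont=5.8081 → 5.8081 [wait]  node(3,2) S=115.8752 payoff=0.0000 vs cont=1.4155 → 1.4155 [wait]  node(3,3) S=139.4960 payoff=0.0000 vs cont=0.1579 → 0.1579 [wait]  ⇒ S*(3)=-
t_2: node(2,0) S=87.7271 payoff=6.9929 vs cont=10.1408 → 10.1408 [wait]  node(2,1) S=105.6100 payoff=0.0000 vs cont=3.4605 → 3.4605 [wait]  node(2,2) S=127.1382 payoff=0.0000 vs cont=0.7457 → 0.7457 [wait]  ⇒ S*(2)=-
t_1: node(1,0) S=96.2542 payoff=0.0000 vs cont=6.5585 → 6.5585 [wait]  node(1,1) S=115.8752 payoff=0.0000 vs cont=2.0108 → 2.0108 [wait]  ⇒ S*(1)=-
t_0: node(0,0) S=105.6100 payoff=0.0000 vs cont=4.1230 → 4.1230 [wait]  ⇒ S*(0)=-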